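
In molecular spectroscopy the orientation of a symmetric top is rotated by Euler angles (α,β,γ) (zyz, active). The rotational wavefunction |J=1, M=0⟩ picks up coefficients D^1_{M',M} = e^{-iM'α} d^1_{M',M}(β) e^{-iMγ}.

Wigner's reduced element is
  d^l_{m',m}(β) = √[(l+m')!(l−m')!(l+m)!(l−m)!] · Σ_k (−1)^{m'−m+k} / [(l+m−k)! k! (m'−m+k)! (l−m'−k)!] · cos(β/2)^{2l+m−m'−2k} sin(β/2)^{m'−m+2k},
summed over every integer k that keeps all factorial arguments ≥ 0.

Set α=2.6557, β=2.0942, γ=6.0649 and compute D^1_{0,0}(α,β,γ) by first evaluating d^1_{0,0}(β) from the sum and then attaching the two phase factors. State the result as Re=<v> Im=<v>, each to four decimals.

Re=-0.4998 Im=0.0000

Split into d^1_{0,0}(β=2.0942) × two z-phases.
c=cos(2.0942/2)=0.500084, s=sin(2.0942/2)=0.865977; N=√[1·1·1·1]=1.000000
k: max(0,(0)−(0))=0 … min(1+(0),1−(0))=1
  k=0: (−1)^0·1.0000/(1)·0.5001^2·0.8660^0 = +0.250084
  k=1: (−1)^1·1.0000/(1)·0.5001^0·0.8660^2 = -0.749916
d^1_{0,0}(2.0942) = +0.250084 -0.749916 = -0.499831
D = (+1.000000+0.000000i)·(-0.499831)·(+1.000000+0.000000i) = -0.499831+0.000000i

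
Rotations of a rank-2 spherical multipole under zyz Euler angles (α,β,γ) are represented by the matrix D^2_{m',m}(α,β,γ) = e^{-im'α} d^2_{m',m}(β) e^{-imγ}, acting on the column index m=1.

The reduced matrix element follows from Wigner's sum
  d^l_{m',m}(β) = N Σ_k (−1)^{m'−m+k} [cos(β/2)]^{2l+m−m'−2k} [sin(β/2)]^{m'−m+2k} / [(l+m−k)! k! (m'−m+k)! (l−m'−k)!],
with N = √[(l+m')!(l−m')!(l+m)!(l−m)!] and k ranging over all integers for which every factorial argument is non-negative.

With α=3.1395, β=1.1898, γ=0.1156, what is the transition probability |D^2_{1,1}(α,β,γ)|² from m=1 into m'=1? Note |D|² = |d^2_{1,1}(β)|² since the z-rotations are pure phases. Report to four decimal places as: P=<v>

P=0.0309

D^2_{1,1}(3.1395,1.1898,0.1156) = e^{-i·1·3.1395}·d^2_{1,1}(1.1898)·e^{-i·1·0.1156}. Compute d first:
c=cos(1.1898/2)=0.828205, s=sin(1.1898/2)=0.560426; N=√[6·1·6·1]=6.000000
Admissible k: 0..1 (factorial args all ≥0)
  k=0: (−1)^0·6.0000/(6)·0.8282^4·0.5604^0 = +0.470490
  k=1: (−1)^1·6.0000/(2)·0.8282^2·0.5604^2 = -0.646298
d^2_{1,1}(1.1898) = +0.470490 -0.646298 = -0.175808
|D^2_{1,1}|² = |d^2_{1,1}(β)|² = (-0.175808)² = 0.030908 (the z-rotation phases have unit modulus)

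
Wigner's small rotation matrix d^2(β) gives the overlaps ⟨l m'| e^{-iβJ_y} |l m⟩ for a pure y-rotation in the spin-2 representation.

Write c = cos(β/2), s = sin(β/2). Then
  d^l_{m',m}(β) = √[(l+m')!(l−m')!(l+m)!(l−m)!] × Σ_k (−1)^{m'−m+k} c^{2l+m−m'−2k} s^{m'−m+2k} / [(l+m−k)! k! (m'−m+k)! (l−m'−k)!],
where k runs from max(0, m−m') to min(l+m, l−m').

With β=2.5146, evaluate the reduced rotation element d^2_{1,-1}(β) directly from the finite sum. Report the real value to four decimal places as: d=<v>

d^2_{1,-1}(β=2.5146) via Wigner's sum:
Half-angle: c=0.308386, s=0.951261. N=√(6·1·1·6)=6.000000
k∈{0,1} keeps every argument non-negative
  k=0: (−1)^2·6.0000/(2)·0.3084^2·0.9513^2 = +0.258173
  k=1: (−1)^3·6.0000/(6)·0.3084^0·0.9513^4 = -0.818840
d^2_{1,-1}(2.5146) = +0.258173 -0.818840 = -0.560667

d=-0.5607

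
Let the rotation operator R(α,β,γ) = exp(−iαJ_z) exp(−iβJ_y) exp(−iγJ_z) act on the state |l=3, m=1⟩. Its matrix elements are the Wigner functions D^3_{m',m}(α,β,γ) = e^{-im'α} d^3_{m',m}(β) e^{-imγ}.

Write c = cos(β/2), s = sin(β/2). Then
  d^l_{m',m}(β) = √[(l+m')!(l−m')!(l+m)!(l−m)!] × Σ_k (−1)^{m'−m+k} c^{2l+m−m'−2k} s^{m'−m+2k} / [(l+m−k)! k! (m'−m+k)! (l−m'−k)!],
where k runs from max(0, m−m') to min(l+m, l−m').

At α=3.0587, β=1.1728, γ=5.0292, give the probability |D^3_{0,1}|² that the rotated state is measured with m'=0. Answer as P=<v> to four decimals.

P=0.0099

First d^3_{0,1}(β=1.1728), then the phase factors e^{-i(0)α} and e^{-i(1)γ}:
Half-angle: c=0.832938, s=0.553366. N=√(6·6·24·2)=41.569219
The bounds max(0,m−m')=1 and min(l+m,l−m')=3 give 3 terms
  k=1: (−1)^0·41.5692/(12)·0.8329^5·0.5534^1 = +0.768541
  k=2: (−1)^1·41.5692/(4)·0.8329^3·0.5534^3 = -1.017625
  k=3: (−1)^2·41.5692/(12)·0.8329^1·0.5534^5 = +0.149715
d^3_{0,1}(1.1728) = +0.768541 -1.017625 +0.149715 = -0.099369
|D^3_{0,1}|² = |d^3_{0,1}(β)|² = (-0.099369)² = 0.009874 (the z-rotation phases have unit modulus)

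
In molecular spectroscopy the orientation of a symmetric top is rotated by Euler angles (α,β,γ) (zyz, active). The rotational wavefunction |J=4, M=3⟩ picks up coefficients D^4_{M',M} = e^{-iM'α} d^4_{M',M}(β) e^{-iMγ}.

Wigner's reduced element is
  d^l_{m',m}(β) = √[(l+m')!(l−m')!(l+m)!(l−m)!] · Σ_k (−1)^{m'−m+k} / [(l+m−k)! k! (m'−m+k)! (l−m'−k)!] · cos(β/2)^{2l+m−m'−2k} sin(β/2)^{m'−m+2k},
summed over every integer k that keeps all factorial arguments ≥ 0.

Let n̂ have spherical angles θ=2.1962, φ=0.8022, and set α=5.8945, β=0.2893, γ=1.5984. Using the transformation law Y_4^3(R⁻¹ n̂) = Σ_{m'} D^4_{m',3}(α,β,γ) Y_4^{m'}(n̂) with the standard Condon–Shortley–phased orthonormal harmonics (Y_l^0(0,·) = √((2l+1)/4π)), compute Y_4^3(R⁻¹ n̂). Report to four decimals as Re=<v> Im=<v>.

Need the full column D^4_{m',3} for m'=−4..4 at α=5.8945, β=0.2893, γ=1.5984.
cos(β/2)=0.989556, sin(β/2)=0.144146
d^4_{-4,3}: single k=7 term ⇒ +0.000004;  D = +0.000004-0.000000i
d^4_{-3,3}: k∈[6..7] ⇒ +0.000061 -0.000000 = +0.000061;  D = +0.000058+0.000019i
d^4_{-2,3}: k∈[5..6] ⇒ +0.000677 -0.000005 = +0.000672;  D = +0.000509+0.000438i
d^4_{-1,3}: k∈[4..5] ⇒ +0.005476 -0.000070 = +0.005407;  D = +0.002456+0.004817i
d^4_{0,3}: k∈[3..4] ⇒ +0.033626 -0.000714 = +0.032913;  D = +0.002722+0.032800i
d^4_{1,3}: k∈[2..3] ⇒ +0.154853 -0.005476 = +0.149377;  D = -0.044981+0.142443i
d^4_{2,3}: k∈[1..2] ⇒ +0.501130 -0.031900 = +0.469230;  D = -0.300329+0.360526i
d^4_{3,3}: k∈[0..1] ⇒ +0.919442 -0.136567 = +0.782875;  D = -0.691656+0.366749i
d^4_{4,3}: single k=0 term ⇒ -0.378819;  D = +0.376969-0.037391i
Y_4^{m'}(θ=2.1962,φ=0.8022) and Σ D·Y over m':
  (+0.0000-0.0000i)·(-0.1907+0.0128i)  (+0.0001+0.0000i)·(+0.2897+0.2618i)  (+0.0005+0.0004i)·(-0.0103-0.3074i)  (+0.0025+0.0048i)·(+0.0938-0.0970i)  (+0.0027+0.0328i)·(-0.3354+0.0000i)  (-0.0450+0.1424i)·(-0.0938-0.0970i)  (-0.3003+0.3605i)·(-0.0103+0.3074i)  (-0.6917+0.3667i)·(-0.2897+0.2618i)  (+0.3770-0.0374i)·(-0.1907-0.0128i)
Y_4^3(R⁻¹ n̂) = -0.057845-0.401030i

Re=-0.0578 Im=-0.4010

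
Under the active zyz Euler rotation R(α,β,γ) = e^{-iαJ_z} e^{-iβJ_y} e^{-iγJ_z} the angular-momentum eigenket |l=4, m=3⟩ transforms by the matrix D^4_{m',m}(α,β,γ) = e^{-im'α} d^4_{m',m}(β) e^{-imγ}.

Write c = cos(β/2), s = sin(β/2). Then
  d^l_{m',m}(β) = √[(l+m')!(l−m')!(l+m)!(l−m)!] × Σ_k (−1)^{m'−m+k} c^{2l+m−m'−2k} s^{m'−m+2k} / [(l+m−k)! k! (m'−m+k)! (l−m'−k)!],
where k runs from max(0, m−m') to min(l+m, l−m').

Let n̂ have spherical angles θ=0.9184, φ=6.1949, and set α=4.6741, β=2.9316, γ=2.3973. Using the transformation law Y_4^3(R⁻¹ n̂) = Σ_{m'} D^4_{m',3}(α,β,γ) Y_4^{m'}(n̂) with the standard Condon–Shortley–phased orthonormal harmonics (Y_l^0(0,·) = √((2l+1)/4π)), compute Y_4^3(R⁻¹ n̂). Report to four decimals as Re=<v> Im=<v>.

Need the full column D^4_{m',3} for m'=−4..4 at α=4.6741, β=2.9316, γ=2.3973.
cos(β/2)=0.104804, sin(β/2)=0.994493
d^4_{-4,3}: single k=7 term ⇒ +0.285189;  D = +0.138955-0.249047i
d^4_{-3,3}: k∈[6..7] ⇒ +0.074381 -0.956783 = -0.882403;  D = -0.753552-0.459124i
d^4_{-2,3}: k∈[5..6] ⇒ +0.012570 -0.377270 = -0.364700;  D = +0.201540-0.303953i
d^4_{-1,3}: k∈[4..5] ⇒ +0.001561 -0.084340 = -0.082779;  D = +0.067189+0.048352i
d^4_{0,3}: k∈[3..4] ⇒ +0.000147 -0.013250 = -0.013102;  D = -0.008055+0.010334i
d^4_{1,3}: k∈[2..3] ⇒ +0.000010 -0.001561 = -0.001551;  D = -0.001186-0.000999i
d^4_{2,3}: k∈[1..2] ⇒ +0.000001 -0.000140 = -0.000139;  D = +0.000094-0.000103i
d^4_{3,3}: k∈[0..1] ⇒ +0.000000 -0.000009 = -0.000009;  D = +0.000007+0.000006i
d^4_{4,3}: single k=0 term ⇒ -0.000000;  D = -0.000000+0.000000i
Y_4^{m'}(θ=0.9184,φ=6.1949) and Σ D·Y over m':
  (+0.1390-0.2490i)·(+0.1656+0.0610i)  (-0.7536-0.4591i)·(+0.3680+0.0998i)  (+0.2015-0.3040i)·(+0.3285+0.0586i)  (+0.0672+0.0484i)·(-0.0955-0.0085i)  (-0.0081+0.0103i)·(-0.3494+0.0000i)  (-0.0012-0.0010i)·(+0.0955-0.0085i)  (+0.0001-0.0001i)·(+0.3285-0.0586i)  (+0.0000+0.0000i)·(-0.3680+0.0998i)  (-0.0000+0.0000i)·(+0.1656-0.0610i)
Y_4^3(R⁻¹ n̂) = -0.112529-0.373880i

Re=-0.1125 Im=-0.3739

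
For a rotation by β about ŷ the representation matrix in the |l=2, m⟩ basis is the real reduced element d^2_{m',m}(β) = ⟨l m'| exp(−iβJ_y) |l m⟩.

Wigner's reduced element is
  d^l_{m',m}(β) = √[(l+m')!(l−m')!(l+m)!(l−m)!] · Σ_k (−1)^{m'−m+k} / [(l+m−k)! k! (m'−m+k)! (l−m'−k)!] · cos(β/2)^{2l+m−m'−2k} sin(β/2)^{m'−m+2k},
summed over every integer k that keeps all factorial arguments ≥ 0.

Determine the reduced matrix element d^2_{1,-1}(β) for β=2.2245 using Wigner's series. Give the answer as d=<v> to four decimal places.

d^2_{1,-1}(β=2.2245) via Wigner's sum:
c=cos(2.2245/2)=0.442645, s=sin(2.2245/2)=0.896697; N=√[6·1·1·6]=6.000000
Admissible k: 0..1 (factorial args all ≥0)
  k=0: (−1)^2·6.0000/(2)·0.4426^2·0.8967^2 = +0.472633
  k=1: (−1)^3·6.0000/(6)·0.4426^0·0.8967^4 = -0.646521
d^2_{1,-1}(2.2245) = +0.472633 -0.646521 = -0.173888

d=-0.1739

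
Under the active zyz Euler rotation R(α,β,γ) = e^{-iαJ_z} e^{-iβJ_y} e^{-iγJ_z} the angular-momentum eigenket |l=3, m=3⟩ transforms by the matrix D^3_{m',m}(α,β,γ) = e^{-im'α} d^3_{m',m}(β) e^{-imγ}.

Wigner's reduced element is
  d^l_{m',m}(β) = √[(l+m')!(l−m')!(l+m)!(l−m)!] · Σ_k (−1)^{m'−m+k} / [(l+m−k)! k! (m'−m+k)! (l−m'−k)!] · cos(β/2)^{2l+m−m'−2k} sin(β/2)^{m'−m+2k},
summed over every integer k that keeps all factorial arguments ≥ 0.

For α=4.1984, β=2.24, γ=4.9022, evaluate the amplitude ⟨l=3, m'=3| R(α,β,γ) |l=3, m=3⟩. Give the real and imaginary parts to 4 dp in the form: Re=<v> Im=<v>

Re=-0.0039 Im=-0.0057

First d^3_{3,3}(β=2.24), then the phase factors e^{-i(3)α} and e^{-i(3)γ}:
Half-angle: c=0.435682, s=0.900100. N=√(720·1·720·1)=720.000000
Admissible k: 0..0 (factorial args all ≥0)
  k=0: (−1)^0·720.0000/(720)·0.4357^6·0.9001^0 = +0.006839
d^3_{3,3}(2.24) = +0.006839
Attach z-rotation phases: D = e^{-i(3)(4.1984)}·(+0.006839)·e^{-i(3)(4.9022)} = -0.003852-0.005652i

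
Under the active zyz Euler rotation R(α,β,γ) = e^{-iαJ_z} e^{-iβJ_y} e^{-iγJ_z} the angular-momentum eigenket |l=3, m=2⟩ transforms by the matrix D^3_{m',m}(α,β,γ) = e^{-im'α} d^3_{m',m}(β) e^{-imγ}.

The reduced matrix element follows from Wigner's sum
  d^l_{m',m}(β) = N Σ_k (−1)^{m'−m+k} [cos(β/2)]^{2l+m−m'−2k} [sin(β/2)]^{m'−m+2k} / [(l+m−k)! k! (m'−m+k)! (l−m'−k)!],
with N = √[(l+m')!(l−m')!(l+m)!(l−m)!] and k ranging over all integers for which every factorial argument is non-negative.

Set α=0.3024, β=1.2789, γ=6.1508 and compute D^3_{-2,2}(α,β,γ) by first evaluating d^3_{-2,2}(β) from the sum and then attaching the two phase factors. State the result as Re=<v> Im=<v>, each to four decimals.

Re=0.2343 Im=0.2774

First d^3_{-2,2}(β=1.2789), then the phase factors e^{-i(-2)α} and e^{-i(2)γ}:
Half-angle: c=0.802424, s=0.596754. N=√(1·120·120·1)=120.000000
k∈{4,5} keeps every argument non-negative
  k=4: (−1)^0·120.0000/(24)·0.8024^2·0.5968^4 = +0.408282
  k=5: (−1)^1·120.0000/(120)·0.8024^0·0.5968^6 = -0.045162
d^3_{-2,2}(1.2789) = +0.408282 -0.045162 = +0.363120
Attach z-rotation phases: D = e^{-i(-2)(0.3024)}·(+0.363120)·e^{-i(2)(6.1508)} = +0.234268+0.277442i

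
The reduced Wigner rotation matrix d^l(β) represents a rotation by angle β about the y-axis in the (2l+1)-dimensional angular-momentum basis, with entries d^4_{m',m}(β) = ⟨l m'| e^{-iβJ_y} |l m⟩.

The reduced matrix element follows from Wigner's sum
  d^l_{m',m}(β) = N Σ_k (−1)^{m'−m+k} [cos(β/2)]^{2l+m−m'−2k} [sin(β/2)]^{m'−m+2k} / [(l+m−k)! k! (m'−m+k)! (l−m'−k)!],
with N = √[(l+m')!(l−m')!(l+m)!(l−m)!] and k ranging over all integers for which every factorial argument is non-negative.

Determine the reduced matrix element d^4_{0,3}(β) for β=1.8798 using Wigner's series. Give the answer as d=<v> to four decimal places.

d^4_{0,3}(β=1.8798) via Wigner's sum:
c=cos(1.8798/2)=0.589869, s=sin(1.8798/2)=0.807499; N=√[24·24·5040·1]=1703.830978
The bounds max(0,m−m')=3 and min(l+m,l−m')=4 give 2 terms
  k=3: (−1)^0·1703.8310/(144)·0.5899^5·0.8075^3 = +0.444905
  k=4: (−1)^1·1703.8310/(144)·0.5899^3·0.8075^5 = -0.833759
d^4_{0,3}(1.8798) = +0.444905 -0.833759 = -0.388854

d=-0.3889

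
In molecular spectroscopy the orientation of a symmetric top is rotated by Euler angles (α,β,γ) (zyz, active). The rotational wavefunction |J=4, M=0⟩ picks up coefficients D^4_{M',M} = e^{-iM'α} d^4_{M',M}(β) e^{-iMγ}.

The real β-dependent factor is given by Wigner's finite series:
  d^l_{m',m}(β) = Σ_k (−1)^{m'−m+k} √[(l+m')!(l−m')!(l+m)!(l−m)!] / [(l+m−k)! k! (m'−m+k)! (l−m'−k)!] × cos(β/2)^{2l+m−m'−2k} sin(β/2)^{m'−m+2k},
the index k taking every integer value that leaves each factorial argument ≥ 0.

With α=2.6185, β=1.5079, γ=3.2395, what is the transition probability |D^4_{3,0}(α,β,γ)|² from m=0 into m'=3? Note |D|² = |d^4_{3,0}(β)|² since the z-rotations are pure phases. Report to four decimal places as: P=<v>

P=0.0085

D^4_{3,0}(2.6185,1.5079,3.2395) = e^{-i·3·2.6185}·d^4_{3,0}(1.5079)·e^{-i·0·3.2395}. Compute d first:
Half-angle: c=0.728991, s=0.684524. N=√(5040·1·24·24)=1703.830978
k: max(0,(0)−(3))=0 … min(4+(0),4−(3))=1
  k=0: (−1)^3·1703.8310/(144)·0.7290^5·0.6845^3 = -0.781339
  k=1: (−1)^4·1703.8310/(144)·0.7290^3·0.6845^5 = +0.688925
d^4_{3,0}(1.5079) = -0.781339 +0.688925 = -0.092413
|D^4_{3,0}|² = |d^4_{3,0}(β)|² = (-0.092413)² = 0.008540 (the z-rotation phases have unit modulus)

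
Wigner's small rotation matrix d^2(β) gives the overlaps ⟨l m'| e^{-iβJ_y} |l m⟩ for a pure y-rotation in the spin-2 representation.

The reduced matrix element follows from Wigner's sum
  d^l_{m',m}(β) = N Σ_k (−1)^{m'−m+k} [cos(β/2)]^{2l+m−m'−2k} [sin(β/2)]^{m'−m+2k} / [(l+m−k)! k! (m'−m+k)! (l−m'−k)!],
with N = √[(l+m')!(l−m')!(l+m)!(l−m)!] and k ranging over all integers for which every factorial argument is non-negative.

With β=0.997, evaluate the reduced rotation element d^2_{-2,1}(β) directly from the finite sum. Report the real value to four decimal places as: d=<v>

d=0.1920

d^2_{-2,1}(β=0.997) via Wigner's sum:
Half-angle: c=0.878301, s=0.478109. N=√(1·24·6·1)=12.000000
Admissible k: 3..3 (factorial args all ≥0)
  k=3: (−1)^0·12.0000/(6)·0.8783^1·0.4781^3 = +0.191979
d^2_{-2,1}(0.997) = +0.191979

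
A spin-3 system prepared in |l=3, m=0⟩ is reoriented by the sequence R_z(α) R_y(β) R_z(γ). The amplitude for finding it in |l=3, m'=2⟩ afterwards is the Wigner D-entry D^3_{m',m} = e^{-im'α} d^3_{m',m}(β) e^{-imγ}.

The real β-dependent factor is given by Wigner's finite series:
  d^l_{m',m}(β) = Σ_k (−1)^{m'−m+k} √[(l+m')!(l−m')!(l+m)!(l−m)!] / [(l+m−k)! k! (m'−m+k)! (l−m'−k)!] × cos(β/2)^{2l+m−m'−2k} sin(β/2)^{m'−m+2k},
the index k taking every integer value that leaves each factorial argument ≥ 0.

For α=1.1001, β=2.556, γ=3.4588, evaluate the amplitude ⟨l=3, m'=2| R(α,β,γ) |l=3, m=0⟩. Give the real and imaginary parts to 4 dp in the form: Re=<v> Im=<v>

Re=0.2052 Im=0.2818

First d^3_{2,0}(β=2.556), then the phase factors e^{-i(2)α} and e^{-i(0)γ}:
Half-angle: c=0.288631, s=0.957441. N=√(120·1·6·6)=65.726707
The bounds max(0,m−m')=0 and min(l+m,l−m')=1 give 2 terms
  k=0: (−1)^2·65.7267/(12)·0.2886^4·0.9574^2 = +0.034846
  k=1: (−1)^3·65.7267/(12)·0.2886^2·0.9574^4 = -0.383436
d^3_{2,0}(2.556) = +0.034846 -0.383436 = -0.348590
D = (-0.588663-0.808379i)·(-0.348590)·(+1.000000+0.000000i) = +0.205202+0.281793i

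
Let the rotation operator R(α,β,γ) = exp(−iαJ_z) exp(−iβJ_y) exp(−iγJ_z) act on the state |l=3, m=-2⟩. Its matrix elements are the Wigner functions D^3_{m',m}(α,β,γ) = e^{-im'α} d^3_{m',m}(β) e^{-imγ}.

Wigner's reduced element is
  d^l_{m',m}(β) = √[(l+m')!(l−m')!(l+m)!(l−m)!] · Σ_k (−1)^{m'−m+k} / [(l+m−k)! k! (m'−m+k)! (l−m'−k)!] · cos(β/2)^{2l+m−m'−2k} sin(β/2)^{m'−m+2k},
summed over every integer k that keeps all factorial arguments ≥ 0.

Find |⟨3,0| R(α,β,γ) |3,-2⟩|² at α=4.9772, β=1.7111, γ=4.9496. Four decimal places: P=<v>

P=0.0352

D^3_{0,-2}(4.9772,1.7111,4.9496) = e^{-i·0·4.9772}·d^3_{0,-2}(1.7111)·e^{-i·-2·4.9496}. Compute d first:
With c≡cos(β/2)=0.655803 and s≡sin(β/2)=0.754932, N=[6·6·1·120]^{1/2}=65.726707
Admissible k: 0..1 (factorial args all ≥0)
  k=0: (−1)^2·65.7267/(12)·0.6558^4·0.7549^2 = +0.577392
  k=1: (−1)^3·65.7267/(12)·0.6558^2·0.7549^4 = -0.765136
d^3_{0,-2}(1.7111) = +0.577392 -0.765136 = -0.187744
|D^3_{0,-2}|² = |d^3_{0,-2}(β)|² = (-0.187744)² = 0.035248 (the z-rotation phases have unit modulus)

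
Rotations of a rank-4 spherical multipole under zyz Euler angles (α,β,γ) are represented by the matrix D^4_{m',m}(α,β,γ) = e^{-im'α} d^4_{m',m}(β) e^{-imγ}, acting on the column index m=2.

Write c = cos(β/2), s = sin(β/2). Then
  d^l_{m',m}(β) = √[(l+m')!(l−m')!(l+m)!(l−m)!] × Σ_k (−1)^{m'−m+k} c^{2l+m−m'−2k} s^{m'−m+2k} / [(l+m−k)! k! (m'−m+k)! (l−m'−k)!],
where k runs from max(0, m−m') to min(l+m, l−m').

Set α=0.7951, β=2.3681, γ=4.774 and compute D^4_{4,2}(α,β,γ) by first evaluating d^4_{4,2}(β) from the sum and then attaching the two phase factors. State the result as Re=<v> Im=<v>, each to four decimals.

D^4_{4,2}(0.7951,2.3681,4.774) = e^{-i·4·0.7951}·d^4_{4,2}(2.3681)·e^{-i·2·4.774}. Compute d first:
With c≡cos(β/2)=0.377177 and s≡sin(β/2)=0.926141, N=[40320·1·720·2]^{1/2}=7619.763776
k∈{0} keeps every argument non-negative
  k=0: (−1)^2·7619.7638/(1440)·0.3772^6·0.9261^2 = +0.013068
d^4_{4,2}(2.3681) = +0.013068
D = (-0.999247+0.038798i)·(+0.013068)·(-0.992418+0.122910i) = +0.012897-0.002108i

Re=0.0129 Im=-0.0021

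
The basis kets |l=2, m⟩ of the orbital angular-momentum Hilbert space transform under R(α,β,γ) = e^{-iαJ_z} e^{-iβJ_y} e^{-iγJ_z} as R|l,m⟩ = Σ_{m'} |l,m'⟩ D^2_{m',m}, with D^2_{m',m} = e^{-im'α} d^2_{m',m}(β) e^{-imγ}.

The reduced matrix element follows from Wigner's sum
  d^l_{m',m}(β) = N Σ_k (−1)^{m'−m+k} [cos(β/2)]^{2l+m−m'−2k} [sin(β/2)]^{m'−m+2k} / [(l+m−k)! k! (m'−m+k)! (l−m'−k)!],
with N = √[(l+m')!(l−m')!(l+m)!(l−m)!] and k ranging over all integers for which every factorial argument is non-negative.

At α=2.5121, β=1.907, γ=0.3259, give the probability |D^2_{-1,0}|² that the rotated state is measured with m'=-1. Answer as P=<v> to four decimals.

Split into d^2_{-1,0}(β=1.907) × two z-phases.
With c≡cos(β/2)=0.578833 and s≡sin(β/2)=0.815446, N=[1·6·2·2]^{1/2}=4.898979
k∈{1,2} keeps every argument non-negative
  k=1: (−1)^0·4.8990/(2)·0.5788^3·0.8154^1 = +0.387374
  k=2: (−1)^1·4.8990/(2)·0.5788^1·0.8154^3 = -0.768803
d^2_{-1,0}(1.907) = +0.387374 -0.768803 = -0.381429
|D^2_{-1,0}|² = |d^2_{-1,0}(β)|² = (-0.381429)² = 0.145488 (the z-rotation phases have unit modulus)

P=0.1455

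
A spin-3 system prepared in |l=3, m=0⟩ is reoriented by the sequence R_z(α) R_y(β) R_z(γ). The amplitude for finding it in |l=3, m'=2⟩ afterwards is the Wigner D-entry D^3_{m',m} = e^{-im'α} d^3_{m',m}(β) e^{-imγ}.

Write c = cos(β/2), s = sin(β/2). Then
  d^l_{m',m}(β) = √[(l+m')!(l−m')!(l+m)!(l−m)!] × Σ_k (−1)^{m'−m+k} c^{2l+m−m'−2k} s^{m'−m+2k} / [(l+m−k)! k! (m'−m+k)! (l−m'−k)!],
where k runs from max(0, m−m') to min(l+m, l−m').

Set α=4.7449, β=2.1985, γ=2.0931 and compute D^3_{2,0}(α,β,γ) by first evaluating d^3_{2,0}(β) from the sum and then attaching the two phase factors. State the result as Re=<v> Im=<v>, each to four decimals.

Re=0.5257 Im=-0.0342

First d^3_{2,0}(β=2.1985), then the phase factors e^{-i(2)α} and e^{-i(0)γ}:
c=cos(2.1985/2)=0.454264, s=sin(2.1985/2)=0.890867; N=√[120·1·6·6]=65.726707
k: max(0,(0)−(2))=0 … min(3+(0),3−(2))=1
  k=0: (−1)^2·65.7267/(12)·0.4543^4·0.8909^2 = +0.185106
  k=1: (−1)^3·65.7267/(12)·0.4543^2·0.8909^4 = -0.711917
d^3_{2,0}(2.1985) = +0.185106 -0.711917 = -0.526811
D = (-0.997887+0.064976i)·(-0.526811)·(+1.000000+0.000000i) = +0.525697-0.034230i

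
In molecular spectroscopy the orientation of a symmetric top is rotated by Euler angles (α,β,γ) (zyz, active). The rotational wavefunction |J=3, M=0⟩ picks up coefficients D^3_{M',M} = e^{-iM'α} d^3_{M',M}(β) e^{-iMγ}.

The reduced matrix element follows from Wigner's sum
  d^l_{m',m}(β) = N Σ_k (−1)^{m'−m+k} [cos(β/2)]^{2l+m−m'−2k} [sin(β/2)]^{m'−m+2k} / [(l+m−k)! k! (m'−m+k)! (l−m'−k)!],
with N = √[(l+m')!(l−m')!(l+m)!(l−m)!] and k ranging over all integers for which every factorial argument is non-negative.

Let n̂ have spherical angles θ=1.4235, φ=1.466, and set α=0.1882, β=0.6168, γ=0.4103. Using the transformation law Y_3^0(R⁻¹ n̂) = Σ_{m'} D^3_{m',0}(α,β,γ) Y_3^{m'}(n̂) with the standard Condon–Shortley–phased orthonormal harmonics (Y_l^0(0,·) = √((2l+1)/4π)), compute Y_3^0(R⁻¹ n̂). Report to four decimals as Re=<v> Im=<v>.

Need the full column D^3_{m',0} for m'=−3..3 at α=0.1882, β=0.6168, γ=0.4103.
cos(β/2)=0.952820, sin(β/2)=0.303535
d^3_{-3,0}: single k=3 term ⇒ +0.108186;  D = +0.091396+0.057888i
d^3_{-2,0}: k∈[2..3] ⇒ +0.415931 -0.042210 = +0.373721;  D = +0.347558+0.137370i
d^3_{-1,0}: k∈[1..3] ⇒ +0.825760 -0.251402 +0.008504 = +0.582862;  D = +0.572571+0.109048i
d^3_{0,0}: k∈[0..3] ⇒ +0.748284 -0.683444 +0.069358 -0.000782 = +0.133416;  D = +0.133416+0.000000i
d^3_{1,0}: k∈[0..2] ⇒ -0.825760 +0.251402 -0.008504 = -0.582862;  D = -0.572571+0.109048i
d^3_{2,0}: k∈[0..1] ⇒ +0.415931 -0.042210 = +0.373721;  D = +0.347558-0.137370i
d^3_{3,0}: single k=0 term ⇒ -0.108186;  D = -0.091396+0.057888i
Y_3^{m'}(θ=1.4235,φ=1.466) and Σ D·Y over m':
  (+0.0914+0.0579i)·(-0.1249+0.3840i)  (+0.3476+0.1374i)·(-0.1435-0.0305i)  (+0.5726+0.1090i)·(-0.0298+0.2837i)  (+0.1334+0.0000i)·(-0.1584+0.0000i)  (-0.5726+0.1090i)·(+0.0298+0.2837i)  (+0.3476-0.1374i)·(-0.1435+0.0305i)  (-0.0914+0.0579i)·(+0.1249+0.3840i)
Y_3^0(R⁻¹ n̂) = -0.275855+0.000000i

Re=-0.2759 Im=0.0000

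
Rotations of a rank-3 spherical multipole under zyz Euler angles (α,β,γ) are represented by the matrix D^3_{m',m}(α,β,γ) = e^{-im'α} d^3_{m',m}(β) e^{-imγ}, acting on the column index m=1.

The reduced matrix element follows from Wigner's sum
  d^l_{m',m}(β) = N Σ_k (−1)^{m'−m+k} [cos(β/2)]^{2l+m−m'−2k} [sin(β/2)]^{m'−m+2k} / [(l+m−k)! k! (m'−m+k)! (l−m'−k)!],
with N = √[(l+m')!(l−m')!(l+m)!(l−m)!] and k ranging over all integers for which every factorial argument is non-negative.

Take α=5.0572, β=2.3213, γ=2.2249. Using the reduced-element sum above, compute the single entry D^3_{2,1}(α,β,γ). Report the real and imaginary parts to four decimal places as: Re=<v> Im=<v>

First d^3_{2,1}(β=2.3213), then the phase factors e^{-i(2)α} and e^{-i(1)γ}:
Half-angle: c=0.398744, s=0.917062. N=√(120·1·24·2)=75.894664
The bounds max(0,m−m')=0 and min(l+m,l−m')=1 give 2 terms
  k=0: (−1)^1·75.8947/(24)·0.3987^5·0.9171^1 = -0.029233
  k=1: (−1)^2·75.8947/(12)·0.3987^3·0.9171^3 = +0.309249
d^3_{2,1}(2.3213) = -0.029233 +0.309249 = +0.280016
Attach z-rotation phases: D = e^{-i(2)(5.0572)}·(+0.280016)·e^{-i(1)(2.2249)} = +0.272828+0.063038i

Re=0.2728 Im=0.0630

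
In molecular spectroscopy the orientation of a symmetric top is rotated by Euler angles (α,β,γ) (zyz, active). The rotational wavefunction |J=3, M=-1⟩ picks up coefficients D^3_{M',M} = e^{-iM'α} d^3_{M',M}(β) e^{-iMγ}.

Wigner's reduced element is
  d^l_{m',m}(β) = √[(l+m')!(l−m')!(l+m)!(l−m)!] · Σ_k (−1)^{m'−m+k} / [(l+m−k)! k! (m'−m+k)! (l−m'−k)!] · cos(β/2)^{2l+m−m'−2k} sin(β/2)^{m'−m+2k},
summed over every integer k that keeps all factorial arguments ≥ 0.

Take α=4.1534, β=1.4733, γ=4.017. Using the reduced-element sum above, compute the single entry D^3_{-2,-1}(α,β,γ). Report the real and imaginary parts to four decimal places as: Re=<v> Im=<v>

First d^3_{-2,-1}(β=1.4733), then the phase factors e^{-i(-2)α} and e^{-i(-1)γ}:
With c≡cos(β/2)=0.740723 and s≡sin(β/2)=0.671810, N=[1·120·2·24]^{1/2}=75.894664
The bounds max(0,m−m')=1 and min(l+m,l−m')=2 give 2 terms
  k=1: (−1)^0·75.8947/(24)·0.7407^5·0.6718^1 = +0.473725
  k=2: (−1)^1·75.8947/(12)·0.7407^3·0.6718^3 = -0.779360
d^3_{-2,-1}(1.4733) = +0.473725 -0.779360 = -0.305634
D = (-0.437502+0.899218i)·(-0.305634)·(-0.640684-0.767805i) = -0.296686+0.073413i

Re=-0.2967 Im=0.0734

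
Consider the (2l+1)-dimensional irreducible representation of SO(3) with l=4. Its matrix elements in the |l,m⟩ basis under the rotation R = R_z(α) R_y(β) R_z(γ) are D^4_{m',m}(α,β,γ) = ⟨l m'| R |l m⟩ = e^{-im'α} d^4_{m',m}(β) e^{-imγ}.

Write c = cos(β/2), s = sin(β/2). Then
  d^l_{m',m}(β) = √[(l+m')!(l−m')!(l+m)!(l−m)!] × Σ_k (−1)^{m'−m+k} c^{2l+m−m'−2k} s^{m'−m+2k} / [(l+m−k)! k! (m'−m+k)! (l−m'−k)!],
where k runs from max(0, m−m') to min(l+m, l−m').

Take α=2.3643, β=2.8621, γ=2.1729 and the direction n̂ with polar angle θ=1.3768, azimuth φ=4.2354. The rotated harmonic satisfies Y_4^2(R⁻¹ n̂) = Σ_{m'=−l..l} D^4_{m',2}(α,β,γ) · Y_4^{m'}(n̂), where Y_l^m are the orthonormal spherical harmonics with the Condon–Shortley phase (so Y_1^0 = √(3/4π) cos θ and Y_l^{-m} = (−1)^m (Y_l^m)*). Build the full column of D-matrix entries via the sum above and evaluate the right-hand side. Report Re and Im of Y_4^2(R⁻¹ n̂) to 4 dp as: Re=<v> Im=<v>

Need the full column D^4_{m',2} for m'=−4..4 at α=2.3643, β=2.8621, γ=2.1729.
cos(β/2)=0.139292, sin(β/2)=0.990251
d^4_{-4,2}: single k=6 term ⇒ +0.096806;  D = +0.037610-0.089202i
d^4_{-3,2}: k∈[5..6] ⇒ +0.028886 -0.486640 = -0.457754;  D = +0.422595-0.175933i
d^4_{-2,2}: k∈[4..6] ⇒ +0.005430 -0.219536 +0.924621 = +0.710514;  D = +0.659089+0.265391i
d^4_{-1,2}: k∈[3..5] ⇒ +0.000720 -0.054590 +0.551798 = +0.497929;  D = -0.198800-0.456521i
d^4_{0,2}: k∈[2..4] ⇒ +0.000068 -0.009157 +0.173558 = +0.164469;  D = -0.058951+0.153541i
d^4_{1,2}: k∈[1..3] ⇒ +0.000004 -0.001080 +0.036393 = +0.035317;  D = +0.032148-0.014624i
d^4_{2,2}: k∈[0..2] ⇒ +0.000000 -0.000086 +0.005430 = +0.005344;  D = -0.005019-0.001834i
d^4_{3,2}: k∈[0..1] ⇒ -0.000004 +0.000572 = +0.000568;  D = +0.000243+0.000513i
d^4_{4,2}: single k=0 term ⇒ +0.000038;  D = +0.000012-0.000036i
Y_4^{m'}(θ=1.3768,φ=4.2354) and Σ D·Y over m':
  (+0.0376-0.0892i)·(-0.1357+0.3872i)  (+0.4226-0.1759i)·(+0.2257-0.0318i)  (+0.6591+0.2654i)·(+0.1378+0.1944i)  (-0.1988-0.4565i)·(+0.1126-0.2178i)  (-0.0590+0.1535i)·(+0.2045+0.0000i)  (+0.0321-0.0146i)·(-0.1126-0.2178i)  (-0.0050-0.0018i)·(+0.1378-0.1944i)  (+0.0002+0.0005i)·(-0.2257-0.0318i)  (+0.0000-0.0000i)·(-0.1357-0.3872i)
Y_4^2(R⁻¹ n̂) = +0.016718+0.156781i

Re=0.0167 Im=0.1568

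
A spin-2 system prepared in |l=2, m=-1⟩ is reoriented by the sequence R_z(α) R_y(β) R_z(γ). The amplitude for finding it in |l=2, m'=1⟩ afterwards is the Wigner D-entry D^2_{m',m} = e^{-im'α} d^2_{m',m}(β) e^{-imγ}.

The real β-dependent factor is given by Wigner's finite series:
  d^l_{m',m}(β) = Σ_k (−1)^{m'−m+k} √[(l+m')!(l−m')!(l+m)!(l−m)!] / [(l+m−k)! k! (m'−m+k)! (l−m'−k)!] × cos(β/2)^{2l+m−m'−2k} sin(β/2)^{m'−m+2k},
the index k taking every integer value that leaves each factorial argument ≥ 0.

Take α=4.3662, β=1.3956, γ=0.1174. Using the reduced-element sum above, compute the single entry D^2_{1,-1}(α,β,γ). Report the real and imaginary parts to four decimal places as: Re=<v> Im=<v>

Split into d^2_{1,-1}(β=1.3956) × two z-phases.
c=cos(1.3956/2)=0.766258, s=sin(1.3956/2)=0.642533; N=√[6·1·1·6]=6.000000
Admissible k: 0..1 (factorial args all ≥0)
  k=0: (−1)^2·6.0000/(2)·0.7663^2·0.6425^2 = +0.727214
  k=1: (−1)^3·6.0000/(6)·0.7663^0·0.6425^4 = -0.170445
d^2_{1,-1}(1.3956) = +0.727214 -0.170445 = +0.556770
Phases: e^{-i·(1)·4.3662}=-0.339315+0.940673i, e^{-i·(-1)·0.1174}=+0.993117+0.117131i ⇒ D=-0.248966+0.498005i

Re=-0.2490 Im=0.4980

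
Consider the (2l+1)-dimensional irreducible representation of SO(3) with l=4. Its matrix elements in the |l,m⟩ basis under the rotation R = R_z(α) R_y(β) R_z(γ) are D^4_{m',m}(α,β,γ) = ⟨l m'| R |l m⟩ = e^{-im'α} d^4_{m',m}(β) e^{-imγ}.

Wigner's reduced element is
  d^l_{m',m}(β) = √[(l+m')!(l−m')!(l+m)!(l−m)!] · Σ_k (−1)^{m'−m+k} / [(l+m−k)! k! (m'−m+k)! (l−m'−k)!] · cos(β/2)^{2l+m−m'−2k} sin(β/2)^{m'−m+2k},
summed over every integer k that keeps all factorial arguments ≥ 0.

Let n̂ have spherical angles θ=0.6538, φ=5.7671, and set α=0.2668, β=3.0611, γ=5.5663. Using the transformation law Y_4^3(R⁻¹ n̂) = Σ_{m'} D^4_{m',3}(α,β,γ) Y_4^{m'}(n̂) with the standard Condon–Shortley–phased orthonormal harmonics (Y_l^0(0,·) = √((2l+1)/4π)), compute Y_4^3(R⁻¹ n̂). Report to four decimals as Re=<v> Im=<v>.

Need the full column D^4_{m',3} for m'=−4..4 at α=0.2668, β=3.0611, γ=5.5663.
cos(β/2)=0.040235, sin(β/2)=0.999190
d^4_{-4,3}: single k=7 term ⇒ +0.113160;  D = -0.112831-0.008622i
d^4_{-3,3}: k∈[6..7] ⇒ +0.011277 -0.993540 = -0.982263;  D = +0.964487-0.186027i
d^4_{-2,3}: k∈[5..6] ⇒ +0.000728 -0.149696 = -0.148968;  D = +0.133659-0.065778i
d^4_{-1,3}: k∈[4..5] ⇒ +0.000035 -0.012787 = -0.012753;  D = +0.009553-0.008449i
d^4_{0,3}: k∈[3..4] ⇒ +0.000001 -0.000768 = -0.000766;  D = +0.000420-0.000641i
d^4_{1,3}: k∈[2..3] ⇒ +0.000000 -0.000035 = -0.000035;  D = +0.000011-0.000033i
d^4_{2,3}: k∈[1..2] ⇒ +0.000000 -0.000001 = -0.000001;  D = +0.000000-0.000001i
d^4_{3,3}: k∈[0..1] ⇒ +0.000000 -0.000000 = -0.000000;  D = -0.000000-0.000000i
d^4_{4,3}: single k=0 term ⇒ -0.000000;  D = -0.000000-0.000000i
Y_4^{m'}(θ=0.6538,φ=5.7671) and Σ D·Y over m':
  (-0.1128-0.0086i)·(-0.0287+0.0533i)  (+0.9645-0.1860i)·(+0.0050+0.2235i)  (+0.1337-0.0658i)·(+0.2165+0.3623i)  (+0.0096-0.0084i)·(+0.2802+0.1590i)  (+0.0004-0.0006i)·(-0.2123+0.0000i)  (+0.0000-0.0000i)·(-0.2802+0.1590i)  (+0.0000-0.0000i)·(+0.2165-0.3623i)  (-0.0000-0.0000i)·(-0.0050+0.2235i)  (-0.0000-0.0000i)·(-0.0287-0.0533i)
Y_4^3(R⁻¹ n̂) = +0.106828+0.242315i

Re=0.1068 Im=0.2423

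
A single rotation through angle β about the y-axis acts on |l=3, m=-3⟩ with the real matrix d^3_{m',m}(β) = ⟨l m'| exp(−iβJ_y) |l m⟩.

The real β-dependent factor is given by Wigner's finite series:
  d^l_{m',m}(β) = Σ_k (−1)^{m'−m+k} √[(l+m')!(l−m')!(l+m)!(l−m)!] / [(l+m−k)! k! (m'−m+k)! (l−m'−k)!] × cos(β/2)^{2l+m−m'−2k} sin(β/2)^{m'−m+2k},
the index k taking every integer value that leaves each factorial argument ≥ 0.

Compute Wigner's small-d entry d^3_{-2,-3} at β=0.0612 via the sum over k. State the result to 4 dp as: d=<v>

d^3_{-2,-3}(β=0.0612) via Wigner's sum:
c=cos(0.0612/2)=0.999532, s=sin(0.0612/2)=0.030595; N=√[1·120·1·720]=293.938769
The bounds max(0,m−m')=0 and min(l+m,l−m')=0 give 1 term
  k=0: (−1)^1·293.9388/(120)·0.9995^5·0.0306^1 = -0.074767
d^3_{-2,-3}(0.0612) = -0.074767

d=-0.0748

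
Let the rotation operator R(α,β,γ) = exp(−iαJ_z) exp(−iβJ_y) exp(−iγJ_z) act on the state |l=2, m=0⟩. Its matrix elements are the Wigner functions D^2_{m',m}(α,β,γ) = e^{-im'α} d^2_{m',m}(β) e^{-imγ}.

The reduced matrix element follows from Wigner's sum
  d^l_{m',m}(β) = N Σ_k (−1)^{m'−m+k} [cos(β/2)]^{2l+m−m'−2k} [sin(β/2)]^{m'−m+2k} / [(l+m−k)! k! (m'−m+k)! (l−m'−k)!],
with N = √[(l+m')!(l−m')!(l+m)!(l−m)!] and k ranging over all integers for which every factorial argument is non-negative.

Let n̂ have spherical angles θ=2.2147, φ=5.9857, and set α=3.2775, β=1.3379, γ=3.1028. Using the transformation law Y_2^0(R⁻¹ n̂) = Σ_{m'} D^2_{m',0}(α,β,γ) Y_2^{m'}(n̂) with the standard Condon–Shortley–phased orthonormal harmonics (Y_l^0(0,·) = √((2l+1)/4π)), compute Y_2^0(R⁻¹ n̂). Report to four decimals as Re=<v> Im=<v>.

Need the full column D^2_{m',0} for m'=−2..2 at α=3.2775, β=1.3379, γ=3.1028.
cos(β/2)=0.784473, sin(β/2)=0.620163
d^2_{-2,0}: single k=2 term ⇒ +0.579753;  D = +0.558468+0.155652i
d^2_{-1,0}: k∈[1..2] ⇒ +0.733357 -0.458322 = +0.275036;  D = -0.272499-0.037264i
d^2_{0,0}: k∈[0..2] ⇒ +0.378715 -0.946733 +0.147918 = -0.420099;  D = -0.420099+0.000000i
d^2_{1,0}: k∈[0..1] ⇒ -0.733357 +0.458322 = -0.275036;  D = +0.272499-0.037264i
d^2_{2,0}: single k=0 term ⇒ +0.579753;  D = +0.558468-0.155652i
Y_2^{m'}(θ=2.2147,φ=5.9857) and Σ D·Y over m':
  (+0.5585+0.1557i)·(+0.2046+0.1385i)  (-0.2725-0.0373i)·(-0.3546-0.1087i)  (-0.4201+0.0000i)·(+0.0256+0.0000i)  (+0.2725-0.0373i)·(+0.3546-0.1087i)  (+0.5585-0.1557i)·(+0.2046-0.1385i)
Y_2^0(R⁻¹ n̂) = +0.359840+0.000000i

Re=0.3598 Im=0.0000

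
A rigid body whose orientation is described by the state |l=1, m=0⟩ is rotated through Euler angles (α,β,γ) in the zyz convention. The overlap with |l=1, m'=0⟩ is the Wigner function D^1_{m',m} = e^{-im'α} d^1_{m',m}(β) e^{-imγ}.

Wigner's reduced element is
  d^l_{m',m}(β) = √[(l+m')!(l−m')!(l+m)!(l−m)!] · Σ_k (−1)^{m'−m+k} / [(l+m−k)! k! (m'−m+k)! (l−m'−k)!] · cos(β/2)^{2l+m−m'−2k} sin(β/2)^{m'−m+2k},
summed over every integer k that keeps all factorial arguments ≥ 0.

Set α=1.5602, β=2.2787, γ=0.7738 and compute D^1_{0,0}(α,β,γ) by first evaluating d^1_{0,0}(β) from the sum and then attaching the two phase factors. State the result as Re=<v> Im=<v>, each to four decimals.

Re=-0.6502 Im=0.0000

Split into d^1_{0,0}(β=2.2787) × two z-phases.
With c≡cos(β/2)=0.418185 and s≡sin(β/2)=0.908362, N=[1·1·1·1]^{1/2}=1.000000
Admissible k: 0..1 (factorial args all ≥0)
  k=0: (−1)^0·1.0000/(1)·0.4182^2·0.9084^0 = +0.174879
  k=1: (−1)^1·1.0000/(1)·0.4182^0·0.9084^2 = -0.825121
d^1_{0,0}(2.2787) = +0.174879 -0.825121 = -0.650243
Attach z-rotation phases: D = e^{-i(0)(1.5602)}·(-0.650243)·e^{-i(0)(0.7738)} = -0.650243+0.000000i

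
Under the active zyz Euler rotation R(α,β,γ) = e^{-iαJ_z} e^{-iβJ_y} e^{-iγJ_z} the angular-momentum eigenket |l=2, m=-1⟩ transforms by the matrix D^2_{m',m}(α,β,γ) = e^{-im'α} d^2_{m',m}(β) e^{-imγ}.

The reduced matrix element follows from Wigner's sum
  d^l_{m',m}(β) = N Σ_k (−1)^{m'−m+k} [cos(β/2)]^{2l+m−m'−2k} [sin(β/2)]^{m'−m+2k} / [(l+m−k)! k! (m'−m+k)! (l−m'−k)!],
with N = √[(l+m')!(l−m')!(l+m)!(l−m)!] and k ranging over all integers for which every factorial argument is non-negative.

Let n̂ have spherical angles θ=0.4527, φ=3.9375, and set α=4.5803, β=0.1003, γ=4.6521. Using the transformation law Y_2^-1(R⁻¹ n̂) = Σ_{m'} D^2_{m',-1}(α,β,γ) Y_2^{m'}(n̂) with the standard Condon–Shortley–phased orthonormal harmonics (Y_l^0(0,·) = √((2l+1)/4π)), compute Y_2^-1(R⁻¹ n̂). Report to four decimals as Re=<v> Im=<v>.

Re=0.1768 Im=-0.1965

Need the full column D^2_{m',-1} for m'=−2..2 at α=4.5803, β=0.1003, γ=4.6521.
cos(β/2)=0.998743, sin(β/2)=0.050129
d^2_{-2,-1}: single k=1 term ⇒ +0.099880;  D = +0.031842+0.094669i
d^2_{-1,-1}: k∈[0..1] ⇒ +0.994980 -0.007520 = +0.987461;  D = -0.969244+0.188796i
d^2_{0,-1}: k∈[0..1] ⇒ -0.122328 +0.000308 = -0.122020;  D = +0.007352+0.121798i
d^2_{1,-1}: k∈[0..1] ⇒ +0.007520 -0.000006 = +0.007513;  D = +0.007494+0.000539i
d^2_{2,-1}: single k=0 term ⇒ -0.000252;  D = +0.000051-0.000246i
Y_2^{m'}(θ=0.4527,φ=3.9375) and Σ D·Y over m':
  (+0.0318+0.0947i)·(-0.0016-0.0739i)  (-0.9692+0.1888i)·(-0.2126+0.2171i)  (+0.0074+0.1218i)·(+0.4498+0.0000i)  (+0.0075+0.0005i)·(+0.2126+0.2171i)  (+0.0001-0.0002i)·(-0.0016+0.0739i)
Y_2^-1(R⁻¹ n̂) = +0.176816-0.196549i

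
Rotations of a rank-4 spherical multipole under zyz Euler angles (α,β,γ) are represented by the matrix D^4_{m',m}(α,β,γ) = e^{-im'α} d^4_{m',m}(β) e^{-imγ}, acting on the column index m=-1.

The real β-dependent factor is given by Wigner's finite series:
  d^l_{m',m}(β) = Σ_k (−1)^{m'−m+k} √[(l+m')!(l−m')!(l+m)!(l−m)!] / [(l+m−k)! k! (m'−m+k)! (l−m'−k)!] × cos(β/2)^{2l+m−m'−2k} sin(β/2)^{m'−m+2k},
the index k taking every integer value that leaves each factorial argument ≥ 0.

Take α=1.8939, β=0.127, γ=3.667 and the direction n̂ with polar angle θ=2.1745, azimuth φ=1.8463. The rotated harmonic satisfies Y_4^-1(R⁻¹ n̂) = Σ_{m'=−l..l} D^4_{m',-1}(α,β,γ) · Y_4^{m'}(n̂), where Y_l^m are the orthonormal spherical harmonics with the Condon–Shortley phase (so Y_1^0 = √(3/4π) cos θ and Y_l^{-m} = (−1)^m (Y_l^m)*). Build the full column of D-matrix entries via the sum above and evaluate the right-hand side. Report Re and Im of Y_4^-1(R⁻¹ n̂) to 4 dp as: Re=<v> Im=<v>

Need the full column D^4_{m',-1} for m'=−4..4 at α=1.8939, β=0.127, γ=3.667.
cos(β/2)=0.997985, sin(β/2)=0.063457
d^4_{-4,-1}: single k=3 term ⇒ +0.001893;  D = +0.000463-0.001836i
d^4_{-3,-1}: k∈[2..3] ⇒ +0.031577 -0.000213 = +0.031365;  D = -0.031274+0.002384i
d^4_{-2,-1}: k∈[1..3] ⇒ +0.265451 -0.005366 +0.000014 = +0.260099;  D = +0.101091+0.239650i
d^4_{-1,-1}: k∈[0..3] ⇒ +0.983990 -0.059676 +0.000483 -0.000001 = +0.924796;  D = +0.693871-0.611384i
d^4_{0,-1}: k∈[0..3] ⇒ -0.279810 +0.006788 -0.000027 +0.000000 = -0.273050;  D = +0.236221+0.136952i
d^4_{1,-1}: k∈[0..3] ⇒ +0.039784 -0.000483 +0.000001 -0.000000 = +0.039302;  D = -0.007897+0.038501i
d^4_{2,-1}: k∈[0..2] ⇒ -0.003577 +0.000022 -0.000000 = -0.003556;  D = -0.003530+0.000428i
d^4_{3,-1}: k∈[0..1] ⇒ +0.000213 -0.000001 = +0.000212;  D = -0.000091-0.000192i
d^4_{4,-1}: single k=0 term ⇒ -0.000008;  D = +0.000006-0.000005i
Y_4^{m'}(θ=2.1745,φ=1.8463) and Σ D·Y over m':
  (+0.0005-0.0018i)·(+0.0918-0.1813i)  (-0.0313+0.0024i)·(-0.2916-0.2686i)  (+0.1011+0.2397i)·(-0.2426+0.1491i)  (+0.6939-0.6114i)·(-0.0448-0.1583i)  (+0.2362+0.1370i)·(-0.3209+0.0000i)  (-0.0079+0.0385i)·(+0.0448-0.1583i)  (-0.0035+0.0004i)·(-0.2426-0.1491i)  (-0.0001-0.0002i)·(+0.2916-0.2686i)  (+0.0000-0.0000i)·(+0.0918+0.1813i)
Y_4^-1(R⁻¹ n̂) = -0.247826-0.158678i

Re=-0.2478 Im=-0.1587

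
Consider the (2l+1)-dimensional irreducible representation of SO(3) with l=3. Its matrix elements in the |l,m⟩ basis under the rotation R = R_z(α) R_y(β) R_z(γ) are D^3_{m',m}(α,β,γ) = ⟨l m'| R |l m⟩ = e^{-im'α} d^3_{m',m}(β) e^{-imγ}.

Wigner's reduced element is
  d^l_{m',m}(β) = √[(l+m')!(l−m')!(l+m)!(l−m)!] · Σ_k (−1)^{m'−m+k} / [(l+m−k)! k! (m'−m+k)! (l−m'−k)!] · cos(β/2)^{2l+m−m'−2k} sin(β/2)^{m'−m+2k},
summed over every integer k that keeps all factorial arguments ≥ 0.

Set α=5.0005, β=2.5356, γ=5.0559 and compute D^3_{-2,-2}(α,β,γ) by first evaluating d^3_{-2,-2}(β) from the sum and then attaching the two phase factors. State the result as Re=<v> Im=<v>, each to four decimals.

Split into d^3_{-2,-2}(β=2.5356) × two z-phases.
With c≡cos(β/2)=0.298381 and s≡sin(β/2)=0.954447, N=[1·120·1·120]^{1/2}=120.000000
Admissible k: 0..1 (factorial args all ≥0)
  k=0: (−1)^0·120.0000/(120)·0.2984^6·0.9544^0 = +0.000706
  k=1: (−1)^1·120.0000/(24)·0.2984^4·0.9544^2 = -0.036104
d^3_{-2,-2}(2.5356) = +0.000706 -0.036104 = -0.035399
Attach z-rotation phases: D = e^{-i(-2)(5.0005)}·(-0.035399)·e^{-i(-2)(5.0559)} = -0.010716-0.033738i

Re=-0.0107 Im=-0.0337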